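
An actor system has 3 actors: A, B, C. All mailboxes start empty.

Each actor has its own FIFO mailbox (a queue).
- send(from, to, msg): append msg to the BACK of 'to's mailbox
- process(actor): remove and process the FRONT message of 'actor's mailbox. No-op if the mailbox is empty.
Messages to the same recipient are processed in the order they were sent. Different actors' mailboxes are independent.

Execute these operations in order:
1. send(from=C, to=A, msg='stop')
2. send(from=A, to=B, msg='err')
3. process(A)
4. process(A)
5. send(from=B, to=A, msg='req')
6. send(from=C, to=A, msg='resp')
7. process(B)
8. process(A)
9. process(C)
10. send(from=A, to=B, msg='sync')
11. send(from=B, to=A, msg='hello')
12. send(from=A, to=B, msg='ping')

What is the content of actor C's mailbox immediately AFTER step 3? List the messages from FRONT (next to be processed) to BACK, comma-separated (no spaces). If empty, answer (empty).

After 1 (send(from=C, to=A, msg='stop')): A:[stop] B:[] C:[]
After 2 (send(from=A, to=B, msg='err')): A:[stop] B:[err] C:[]
After 3 (process(A)): A:[] B:[err] C:[]

(empty)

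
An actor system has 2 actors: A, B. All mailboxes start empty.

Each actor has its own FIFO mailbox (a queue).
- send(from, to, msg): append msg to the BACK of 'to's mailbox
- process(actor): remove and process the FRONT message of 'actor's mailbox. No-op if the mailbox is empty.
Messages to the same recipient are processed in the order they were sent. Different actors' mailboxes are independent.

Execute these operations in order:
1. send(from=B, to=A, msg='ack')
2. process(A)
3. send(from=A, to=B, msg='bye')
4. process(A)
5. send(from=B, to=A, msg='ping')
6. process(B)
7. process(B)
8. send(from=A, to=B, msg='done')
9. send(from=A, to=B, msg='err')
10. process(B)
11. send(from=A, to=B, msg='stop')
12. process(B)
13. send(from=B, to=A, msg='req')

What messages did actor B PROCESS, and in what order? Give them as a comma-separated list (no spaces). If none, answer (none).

After 1 (send(from=B, to=A, msg='ack')): A:[ack] B:[]
After 2 (process(A)): A:[] B:[]
After 3 (send(from=A, to=B, msg='bye')): A:[] B:[bye]
After 4 (process(A)): A:[] B:[bye]
After 5 (send(from=B, to=A, msg='ping')): A:[ping] B:[bye]
After 6 (process(B)): A:[ping] B:[]
After 7 (process(B)): A:[ping] B:[]
After 8 (send(from=A, to=B, msg='done')): A:[ping] B:[done]
After 9 (send(from=A, to=B, msg='err')): A:[ping] B:[done,err]
After 10 (process(B)): A:[ping] B:[err]
After 11 (send(from=A, to=B, msg='stop')): A:[ping] B:[err,stop]
After 12 (process(B)): A:[ping] B:[stop]
After 13 (send(from=B, to=A, msg='req')): A:[ping,req] B:[stop]

Answer: bye,done,err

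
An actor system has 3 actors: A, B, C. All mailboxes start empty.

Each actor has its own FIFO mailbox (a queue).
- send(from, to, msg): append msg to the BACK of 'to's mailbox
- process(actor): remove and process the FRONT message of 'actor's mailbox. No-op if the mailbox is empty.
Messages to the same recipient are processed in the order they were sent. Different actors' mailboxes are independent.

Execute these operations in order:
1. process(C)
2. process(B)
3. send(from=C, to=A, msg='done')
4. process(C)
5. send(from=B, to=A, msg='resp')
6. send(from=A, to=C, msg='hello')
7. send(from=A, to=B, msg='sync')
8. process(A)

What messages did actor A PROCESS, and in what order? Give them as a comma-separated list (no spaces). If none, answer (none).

After 1 (process(C)): A:[] B:[] C:[]
After 2 (process(B)): A:[] B:[] C:[]
After 3 (send(from=C, to=A, msg='done')): A:[done] B:[] C:[]
After 4 (process(C)): A:[done] B:[] C:[]
After 5 (send(from=B, to=A, msg='resp')): A:[done,resp] B:[] C:[]
After 6 (send(from=A, to=C, msg='hello')): A:[done,resp] B:[] C:[hello]
After 7 (send(from=A, to=B, msg='sync')): A:[done,resp] B:[sync] C:[hello]
After 8 (process(A)): A:[resp] B:[sync] C:[hello]

Answer: done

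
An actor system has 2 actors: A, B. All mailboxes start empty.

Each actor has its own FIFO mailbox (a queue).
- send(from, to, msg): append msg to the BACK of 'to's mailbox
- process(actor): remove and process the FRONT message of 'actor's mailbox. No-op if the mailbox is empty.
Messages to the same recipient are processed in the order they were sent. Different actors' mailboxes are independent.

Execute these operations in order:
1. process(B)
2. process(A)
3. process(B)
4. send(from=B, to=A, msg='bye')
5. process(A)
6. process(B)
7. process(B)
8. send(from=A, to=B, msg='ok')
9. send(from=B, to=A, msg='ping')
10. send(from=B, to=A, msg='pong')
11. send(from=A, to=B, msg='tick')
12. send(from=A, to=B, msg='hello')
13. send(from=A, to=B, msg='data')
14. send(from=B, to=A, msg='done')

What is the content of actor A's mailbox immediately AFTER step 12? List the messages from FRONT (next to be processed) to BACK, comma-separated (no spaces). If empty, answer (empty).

After 1 (process(B)): A:[] B:[]
After 2 (process(A)): A:[] B:[]
After 3 (process(B)): A:[] B:[]
After 4 (send(from=B, to=A, msg='bye')): A:[bye] B:[]
After 5 (process(A)): A:[] B:[]
After 6 (process(B)): A:[] B:[]
After 7 (process(B)): A:[] B:[]
After 8 (send(from=A, to=B, msg='ok')): A:[] B:[ok]
After 9 (send(from=B, to=A, msg='ping')): A:[ping] B:[ok]
After 10 (send(from=B, to=A, msg='pong')): A:[ping,pong] B:[ok]
After 11 (send(from=A, to=B, msg='tick')): A:[ping,pong] B:[ok,tick]
After 12 (send(from=A, to=B, msg='hello')): A:[ping,pong] B:[ok,tick,hello]

ping,pong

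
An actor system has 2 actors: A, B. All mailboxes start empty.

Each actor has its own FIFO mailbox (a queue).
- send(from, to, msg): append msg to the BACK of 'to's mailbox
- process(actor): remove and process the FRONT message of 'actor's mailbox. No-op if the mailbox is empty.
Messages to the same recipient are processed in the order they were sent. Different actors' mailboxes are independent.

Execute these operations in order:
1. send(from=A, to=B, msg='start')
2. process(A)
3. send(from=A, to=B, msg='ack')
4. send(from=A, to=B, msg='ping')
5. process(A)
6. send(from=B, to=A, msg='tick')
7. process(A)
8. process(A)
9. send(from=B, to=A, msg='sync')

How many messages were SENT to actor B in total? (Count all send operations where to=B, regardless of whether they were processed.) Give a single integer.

After 1 (send(from=A, to=B, msg='start')): A:[] B:[start]
After 2 (process(A)): A:[] B:[start]
After 3 (send(from=A, to=B, msg='ack')): A:[] B:[start,ack]
After 4 (send(from=A, to=B, msg='ping')): A:[] B:[start,ack,ping]
After 5 (process(A)): A:[] B:[start,ack,ping]
After 6 (send(from=B, to=A, msg='tick')): A:[tick] B:[start,ack,ping]
After 7 (process(A)): A:[] B:[start,ack,ping]
After 8 (process(A)): A:[] B:[start,ack,ping]
After 9 (send(from=B, to=A, msg='sync')): A:[sync] B:[start,ack,ping]

Answer: 3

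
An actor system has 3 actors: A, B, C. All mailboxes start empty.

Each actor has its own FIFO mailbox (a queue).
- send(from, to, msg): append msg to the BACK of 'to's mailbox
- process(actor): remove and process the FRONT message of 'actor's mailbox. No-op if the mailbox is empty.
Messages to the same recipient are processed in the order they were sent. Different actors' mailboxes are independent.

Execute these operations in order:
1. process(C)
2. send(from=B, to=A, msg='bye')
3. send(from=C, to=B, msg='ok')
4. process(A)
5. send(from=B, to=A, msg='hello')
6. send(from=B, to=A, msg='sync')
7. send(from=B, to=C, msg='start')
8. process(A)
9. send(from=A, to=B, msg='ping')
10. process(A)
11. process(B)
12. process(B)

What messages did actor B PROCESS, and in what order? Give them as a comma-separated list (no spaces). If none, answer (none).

Answer: ok,ping

Derivation:
After 1 (process(C)): A:[] B:[] C:[]
After 2 (send(from=B, to=A, msg='bye')): A:[bye] B:[] C:[]
After 3 (send(from=C, to=B, msg='ok')): A:[bye] B:[ok] C:[]
After 4 (process(A)): A:[] B:[ok] C:[]
After 5 (send(from=B, to=A, msg='hello')): A:[hello] B:[ok] C:[]
After 6 (send(from=B, to=A, msg='sync')): A:[hello,sync] B:[ok] C:[]
After 7 (send(from=B, to=C, msg='start')): A:[hello,sync] B:[ok] C:[start]
After 8 (process(A)): A:[sync] B:[ok] C:[start]
After 9 (send(from=A, to=B, msg='ping')): A:[sync] B:[ok,ping] C:[start]
After 10 (process(A)): A:[] B:[ok,ping] C:[start]
After 11 (process(B)): A:[] B:[ping] C:[start]
After 12 (process(B)): A:[] B:[] C:[start]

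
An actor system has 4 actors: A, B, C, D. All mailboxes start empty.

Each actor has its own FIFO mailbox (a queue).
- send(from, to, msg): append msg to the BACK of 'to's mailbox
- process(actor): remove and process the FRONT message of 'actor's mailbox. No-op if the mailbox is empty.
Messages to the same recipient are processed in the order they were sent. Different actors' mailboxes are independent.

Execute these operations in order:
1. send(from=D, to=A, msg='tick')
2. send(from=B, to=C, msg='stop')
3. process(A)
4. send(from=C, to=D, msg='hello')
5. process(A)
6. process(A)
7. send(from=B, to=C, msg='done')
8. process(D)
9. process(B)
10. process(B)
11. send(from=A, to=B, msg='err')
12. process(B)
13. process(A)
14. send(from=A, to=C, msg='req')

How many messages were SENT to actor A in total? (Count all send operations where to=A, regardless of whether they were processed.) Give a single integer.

After 1 (send(from=D, to=A, msg='tick')): A:[tick] B:[] C:[] D:[]
After 2 (send(from=B, to=C, msg='stop')): A:[tick] B:[] C:[stop] D:[]
After 3 (process(A)): A:[] B:[] C:[stop] D:[]
After 4 (send(from=C, to=D, msg='hello')): A:[] B:[] C:[stop] D:[hello]
After 5 (process(A)): A:[] B:[] C:[stop] D:[hello]
After 6 (process(A)): A:[] B:[] C:[stop] D:[hello]
After 7 (send(from=B, to=C, msg='done')): A:[] B:[] C:[stop,done] D:[hello]
After 8 (process(D)): A:[] B:[] C:[stop,done] D:[]
After 9 (process(B)): A:[] B:[] C:[stop,done] D:[]
After 10 (process(B)): A:[] B:[] C:[stop,done] D:[]
After 11 (send(from=A, to=B, msg='err')): A:[] B:[err] C:[stop,done] D:[]
After 12 (process(B)): A:[] B:[] C:[stop,done] D:[]
After 13 (process(A)): A:[] B:[] C:[stop,done] D:[]
After 14 (send(from=A, to=C, msg='req')): A:[] B:[] C:[stop,done,req] D:[]

Answer: 1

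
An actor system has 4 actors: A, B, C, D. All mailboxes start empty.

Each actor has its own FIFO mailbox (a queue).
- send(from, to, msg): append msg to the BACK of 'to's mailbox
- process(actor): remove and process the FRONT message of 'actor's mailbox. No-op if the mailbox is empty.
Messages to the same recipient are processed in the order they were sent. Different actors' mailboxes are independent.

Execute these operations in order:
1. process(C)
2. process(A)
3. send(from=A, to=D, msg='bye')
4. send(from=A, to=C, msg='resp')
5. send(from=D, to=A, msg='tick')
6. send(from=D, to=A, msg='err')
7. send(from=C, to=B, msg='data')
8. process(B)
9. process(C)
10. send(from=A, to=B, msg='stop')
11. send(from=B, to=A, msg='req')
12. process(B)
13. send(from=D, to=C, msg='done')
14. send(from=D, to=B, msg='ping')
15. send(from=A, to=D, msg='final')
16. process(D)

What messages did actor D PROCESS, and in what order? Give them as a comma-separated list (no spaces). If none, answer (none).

Answer: bye

Derivation:
After 1 (process(C)): A:[] B:[] C:[] D:[]
After 2 (process(A)): A:[] B:[] C:[] D:[]
After 3 (send(from=A, to=D, msg='bye')): A:[] B:[] C:[] D:[bye]
After 4 (send(from=A, to=C, msg='resp')): A:[] B:[] C:[resp] D:[bye]
After 5 (send(from=D, to=A, msg='tick')): A:[tick] B:[] C:[resp] D:[bye]
After 6 (send(from=D, to=A, msg='err')): A:[tick,err] B:[] C:[resp] D:[bye]
After 7 (send(from=C, to=B, msg='data')): A:[tick,err] B:[data] C:[resp] D:[bye]
After 8 (process(B)): A:[tick,err] B:[] C:[resp] D:[bye]
After 9 (process(C)): A:[tick,err] B:[] C:[] D:[bye]
After 10 (send(from=A, to=B, msg='stop')): A:[tick,err] B:[stop] C:[] D:[bye]
After 11 (send(from=B, to=A, msg='req')): A:[tick,err,req] B:[stop] C:[] D:[bye]
After 12 (process(B)): A:[tick,err,req] B:[] C:[] D:[bye]
After 13 (send(from=D, to=C, msg='done')): A:[tick,err,req] B:[] C:[done] D:[bye]
After 14 (send(from=D, to=B, msg='ping')): A:[tick,err,req] B:[ping] C:[done] D:[bye]
After 15 (send(from=A, to=D, msg='final')): A:[tick,err,req] B:[ping] C:[done] D:[bye,final]
After 16 (process(D)): A:[tick,err,req] B:[ping] C:[done] D:[final]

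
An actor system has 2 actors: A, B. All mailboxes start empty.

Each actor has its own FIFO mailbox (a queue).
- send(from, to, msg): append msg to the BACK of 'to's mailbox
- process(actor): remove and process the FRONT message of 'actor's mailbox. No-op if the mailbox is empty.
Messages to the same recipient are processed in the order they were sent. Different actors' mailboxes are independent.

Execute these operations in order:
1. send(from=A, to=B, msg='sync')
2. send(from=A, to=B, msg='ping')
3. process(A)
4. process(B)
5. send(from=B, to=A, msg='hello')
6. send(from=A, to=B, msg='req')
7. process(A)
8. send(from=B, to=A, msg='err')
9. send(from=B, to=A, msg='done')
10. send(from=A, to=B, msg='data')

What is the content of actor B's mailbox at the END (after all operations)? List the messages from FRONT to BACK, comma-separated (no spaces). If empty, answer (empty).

After 1 (send(from=A, to=B, msg='sync')): A:[] B:[sync]
After 2 (send(from=A, to=B, msg='ping')): A:[] B:[sync,ping]
After 3 (process(A)): A:[] B:[sync,ping]
After 4 (process(B)): A:[] B:[ping]
After 5 (send(from=B, to=A, msg='hello')): A:[hello] B:[ping]
After 6 (send(from=A, to=B, msg='req')): A:[hello] B:[ping,req]
After 7 (process(A)): A:[] B:[ping,req]
After 8 (send(from=B, to=A, msg='err')): A:[err] B:[ping,req]
After 9 (send(from=B, to=A, msg='done')): A:[err,done] B:[ping,req]
After 10 (send(from=A, to=B, msg='data')): A:[err,done] B:[ping,req,data]

Answer: ping,req,data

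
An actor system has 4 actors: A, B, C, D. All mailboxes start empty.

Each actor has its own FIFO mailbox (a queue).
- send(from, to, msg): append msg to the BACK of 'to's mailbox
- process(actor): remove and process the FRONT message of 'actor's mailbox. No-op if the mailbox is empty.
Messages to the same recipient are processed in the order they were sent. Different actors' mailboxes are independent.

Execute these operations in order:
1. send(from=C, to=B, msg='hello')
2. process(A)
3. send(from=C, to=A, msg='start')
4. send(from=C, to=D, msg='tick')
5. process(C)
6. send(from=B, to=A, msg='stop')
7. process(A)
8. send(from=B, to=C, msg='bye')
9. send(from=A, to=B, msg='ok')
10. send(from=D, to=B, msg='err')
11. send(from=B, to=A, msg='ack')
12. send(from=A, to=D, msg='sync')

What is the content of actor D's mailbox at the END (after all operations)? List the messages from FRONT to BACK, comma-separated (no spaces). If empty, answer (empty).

Answer: tick,sync

Derivation:
After 1 (send(from=C, to=B, msg='hello')): A:[] B:[hello] C:[] D:[]
After 2 (process(A)): A:[] B:[hello] C:[] D:[]
After 3 (send(from=C, to=A, msg='start')): A:[start] B:[hello] C:[] D:[]
After 4 (send(from=C, to=D, msg='tick')): A:[start] B:[hello] C:[] D:[tick]
After 5 (process(C)): A:[start] B:[hello] C:[] D:[tick]
After 6 (send(from=B, to=A, msg='stop')): A:[start,stop] B:[hello] C:[] D:[tick]
After 7 (process(A)): A:[stop] B:[hello] C:[] D:[tick]
After 8 (send(from=B, to=C, msg='bye')): A:[stop] B:[hello] C:[bye] D:[tick]
After 9 (send(from=A, to=B, msg='ok')): A:[stop] B:[hello,ok] C:[bye] D:[tick]
After 10 (send(from=D, to=B, msg='err')): A:[stop] B:[hello,ok,err] C:[bye] D:[tick]
After 11 (send(from=B, to=A, msg='ack')): A:[stop,ack] B:[hello,ok,err] C:[bye] D:[tick]
After 12 (send(from=A, to=D, msg='sync')): A:[stop,ack] B:[hello,ok,err] C:[bye] D:[tick,sync]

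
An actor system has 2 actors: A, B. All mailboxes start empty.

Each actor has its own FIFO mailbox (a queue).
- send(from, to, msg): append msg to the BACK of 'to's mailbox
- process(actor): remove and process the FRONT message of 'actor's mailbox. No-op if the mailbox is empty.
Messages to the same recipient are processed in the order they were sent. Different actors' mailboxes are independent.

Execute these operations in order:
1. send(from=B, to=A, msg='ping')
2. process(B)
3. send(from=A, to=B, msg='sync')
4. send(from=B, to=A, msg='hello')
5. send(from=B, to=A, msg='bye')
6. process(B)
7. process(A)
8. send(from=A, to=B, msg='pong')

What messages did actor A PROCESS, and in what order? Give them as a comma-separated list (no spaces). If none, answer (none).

After 1 (send(from=B, to=A, msg='ping')): A:[ping] B:[]
After 2 (process(B)): A:[ping] B:[]
After 3 (send(from=A, to=B, msg='sync')): A:[ping] B:[sync]
After 4 (send(from=B, to=A, msg='hello')): A:[ping,hello] B:[sync]
After 5 (send(from=B, to=A, msg='bye')): A:[ping,hello,bye] B:[sync]
After 6 (process(B)): A:[ping,hello,bye] B:[]
After 7 (process(A)): A:[hello,bye] B:[]
After 8 (send(from=A, to=B, msg='pong')): A:[hello,bye] B:[pong]

Answer: ping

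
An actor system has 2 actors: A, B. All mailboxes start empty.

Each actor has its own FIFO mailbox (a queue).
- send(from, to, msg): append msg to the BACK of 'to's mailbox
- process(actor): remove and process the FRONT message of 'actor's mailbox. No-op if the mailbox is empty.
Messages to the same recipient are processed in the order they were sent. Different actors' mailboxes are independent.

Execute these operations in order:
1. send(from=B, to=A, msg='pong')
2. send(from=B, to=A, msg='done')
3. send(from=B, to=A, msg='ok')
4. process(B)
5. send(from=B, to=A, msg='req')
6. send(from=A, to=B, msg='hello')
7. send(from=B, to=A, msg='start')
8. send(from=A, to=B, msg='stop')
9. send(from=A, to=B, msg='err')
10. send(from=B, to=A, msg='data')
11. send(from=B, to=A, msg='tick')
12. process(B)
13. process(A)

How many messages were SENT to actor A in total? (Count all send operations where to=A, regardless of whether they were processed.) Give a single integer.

Answer: 7

Derivation:
After 1 (send(from=B, to=A, msg='pong')): A:[pong] B:[]
After 2 (send(from=B, to=A, msg='done')): A:[pong,done] B:[]
After 3 (send(from=B, to=A, msg='ok')): A:[pong,done,ok] B:[]
After 4 (process(B)): A:[pong,done,ok] B:[]
After 5 (send(from=B, to=A, msg='req')): A:[pong,done,ok,req] B:[]
After 6 (send(from=A, to=B, msg='hello')): A:[pong,done,ok,req] B:[hello]
After 7 (send(from=B, to=A, msg='start')): A:[pong,done,ok,req,start] B:[hello]
After 8 (send(from=A, to=B, msg='stop')): A:[pong,done,ok,req,start] B:[hello,stop]
After 9 (send(from=A, to=B, msg='err')): A:[pong,done,ok,req,start] B:[hello,stop,err]
After 10 (send(from=B, to=A, msg='data')): A:[pong,done,ok,req,start,data] B:[hello,stop,err]
After 11 (send(from=B, to=A, msg='tick')): A:[pong,done,ok,req,start,data,tick] B:[hello,stop,err]
After 12 (process(B)): A:[pong,done,ok,req,start,data,tick] B:[stop,err]
After 13 (process(A)): A:[done,ok,req,start,data,tick] B:[stop,err]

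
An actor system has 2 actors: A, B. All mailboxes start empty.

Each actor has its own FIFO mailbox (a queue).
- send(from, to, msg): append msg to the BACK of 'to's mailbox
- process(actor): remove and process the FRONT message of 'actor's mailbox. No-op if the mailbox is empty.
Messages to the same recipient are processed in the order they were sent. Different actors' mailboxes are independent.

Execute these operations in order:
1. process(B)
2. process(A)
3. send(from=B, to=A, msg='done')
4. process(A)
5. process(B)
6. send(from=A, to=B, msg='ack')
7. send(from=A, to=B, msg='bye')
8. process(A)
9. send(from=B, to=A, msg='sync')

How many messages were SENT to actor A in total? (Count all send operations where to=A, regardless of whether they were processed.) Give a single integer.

After 1 (process(B)): A:[] B:[]
After 2 (process(A)): A:[] B:[]
After 3 (send(from=B, to=A, msg='done')): A:[done] B:[]
After 4 (process(A)): A:[] B:[]
After 5 (process(B)): A:[] B:[]
After 6 (send(from=A, to=B, msg='ack')): A:[] B:[ack]
After 7 (send(from=A, to=B, msg='bye')): A:[] B:[ack,bye]
After 8 (process(A)): A:[] B:[ack,bye]
After 9 (send(from=B, to=A, msg='sync')): A:[sync] B:[ack,bye]

Answer: 2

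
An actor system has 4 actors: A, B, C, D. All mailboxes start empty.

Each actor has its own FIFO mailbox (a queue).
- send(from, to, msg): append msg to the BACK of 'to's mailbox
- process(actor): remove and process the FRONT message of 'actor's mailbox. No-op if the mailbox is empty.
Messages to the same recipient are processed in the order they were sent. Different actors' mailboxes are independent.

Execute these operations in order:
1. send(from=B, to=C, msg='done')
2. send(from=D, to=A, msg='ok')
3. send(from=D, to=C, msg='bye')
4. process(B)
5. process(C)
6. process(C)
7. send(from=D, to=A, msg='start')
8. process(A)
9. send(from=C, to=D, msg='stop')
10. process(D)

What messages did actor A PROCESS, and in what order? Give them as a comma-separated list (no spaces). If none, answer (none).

After 1 (send(from=B, to=C, msg='done')): A:[] B:[] C:[done] D:[]
After 2 (send(from=D, to=A, msg='ok')): A:[ok] B:[] C:[done] D:[]
After 3 (send(from=D, to=C, msg='bye')): A:[ok] B:[] C:[done,bye] D:[]
After 4 (process(B)): A:[ok] B:[] C:[done,bye] D:[]
After 5 (process(C)): A:[ok] B:[] C:[bye] D:[]
After 6 (process(C)): A:[ok] B:[] C:[] D:[]
After 7 (send(from=D, to=A, msg='start')): A:[ok,start] B:[] C:[] D:[]
After 8 (process(A)): A:[start] B:[] C:[] D:[]
After 9 (send(from=C, to=D, msg='stop')): A:[start] B:[] C:[] D:[stop]
After 10 (process(D)): A:[start] B:[] C:[] D:[]

Answer: ok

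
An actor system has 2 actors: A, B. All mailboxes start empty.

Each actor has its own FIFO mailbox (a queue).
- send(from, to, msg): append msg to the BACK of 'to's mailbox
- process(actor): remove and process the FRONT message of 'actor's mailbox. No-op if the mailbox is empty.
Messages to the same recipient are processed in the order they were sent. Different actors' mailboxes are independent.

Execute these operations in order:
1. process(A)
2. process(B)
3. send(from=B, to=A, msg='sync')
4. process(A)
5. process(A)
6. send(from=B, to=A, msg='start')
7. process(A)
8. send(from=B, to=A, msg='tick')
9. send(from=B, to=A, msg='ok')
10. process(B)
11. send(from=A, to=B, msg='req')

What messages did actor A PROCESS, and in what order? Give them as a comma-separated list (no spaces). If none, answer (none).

After 1 (process(A)): A:[] B:[]
After 2 (process(B)): A:[] B:[]
After 3 (send(from=B, to=A, msg='sync')): A:[sync] B:[]
After 4 (process(A)): A:[] B:[]
After 5 (process(A)): A:[] B:[]
After 6 (send(from=B, to=A, msg='start')): A:[start] B:[]
After 7 (process(A)): A:[] B:[]
After 8 (send(from=B, to=A, msg='tick')): A:[tick] B:[]
After 9 (send(from=B, to=A, msg='ok')): A:[tick,ok] B:[]
After 10 (process(B)): A:[tick,ok] B:[]
After 11 (send(from=A, to=B, msg='req')): A:[tick,ok] B:[req]

Answer: sync,start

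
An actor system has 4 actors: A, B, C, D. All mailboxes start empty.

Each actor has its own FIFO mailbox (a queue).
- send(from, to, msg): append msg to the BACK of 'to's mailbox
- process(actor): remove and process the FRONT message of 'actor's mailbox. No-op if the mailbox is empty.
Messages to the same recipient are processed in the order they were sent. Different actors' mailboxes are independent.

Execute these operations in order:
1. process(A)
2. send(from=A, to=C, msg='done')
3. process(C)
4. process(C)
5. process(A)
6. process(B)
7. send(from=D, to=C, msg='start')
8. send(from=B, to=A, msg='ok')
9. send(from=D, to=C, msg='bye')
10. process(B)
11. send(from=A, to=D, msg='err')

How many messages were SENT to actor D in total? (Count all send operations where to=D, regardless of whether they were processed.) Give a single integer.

After 1 (process(A)): A:[] B:[] C:[] D:[]
After 2 (send(from=A, to=C, msg='done')): A:[] B:[] C:[done] D:[]
After 3 (process(C)): A:[] B:[] C:[] D:[]
After 4 (process(C)): A:[] B:[] C:[] D:[]
After 5 (process(A)): A:[] B:[] C:[] D:[]
After 6 (process(B)): A:[] B:[] C:[] D:[]
After 7 (send(from=D, to=C, msg='start')): A:[] B:[] C:[start] D:[]
After 8 (send(from=B, to=A, msg='ok')): A:[ok] B:[] C:[start] D:[]
After 9 (send(from=D, to=C, msg='bye')): A:[ok] B:[] C:[start,bye] D:[]
After 10 (process(B)): A:[ok] B:[] C:[start,bye] D:[]
After 11 (send(from=A, to=D, msg='err')): A:[ok] B:[] C:[start,bye] D:[err]

Answer: 1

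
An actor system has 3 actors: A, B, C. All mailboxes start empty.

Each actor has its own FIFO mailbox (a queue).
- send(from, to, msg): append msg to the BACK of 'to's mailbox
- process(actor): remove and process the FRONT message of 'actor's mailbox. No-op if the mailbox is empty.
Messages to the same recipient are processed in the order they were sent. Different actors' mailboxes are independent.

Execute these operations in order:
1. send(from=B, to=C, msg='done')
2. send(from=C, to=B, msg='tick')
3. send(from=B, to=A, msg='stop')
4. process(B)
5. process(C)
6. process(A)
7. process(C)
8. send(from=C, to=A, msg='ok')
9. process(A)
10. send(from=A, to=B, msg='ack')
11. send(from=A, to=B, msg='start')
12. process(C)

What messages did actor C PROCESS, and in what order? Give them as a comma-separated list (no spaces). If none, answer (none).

Answer: done

Derivation:
After 1 (send(from=B, to=C, msg='done')): A:[] B:[] C:[done]
After 2 (send(from=C, to=B, msg='tick')): A:[] B:[tick] C:[done]
After 3 (send(from=B, to=A, msg='stop')): A:[stop] B:[tick] C:[done]
After 4 (process(B)): A:[stop] B:[] C:[done]
After 5 (process(C)): A:[stop] B:[] C:[]
After 6 (process(A)): A:[] B:[] C:[]
After 7 (process(C)): A:[] B:[] C:[]
After 8 (send(from=C, to=A, msg='ok')): A:[ok] B:[] C:[]
After 9 (process(A)): A:[] B:[] C:[]
After 10 (send(from=A, to=B, msg='ack')): A:[] B:[ack] C:[]
After 11 (send(from=A, to=B, msg='start')): A:[] B:[ack,start] C:[]
After 12 (process(C)): A:[] B:[ack,start] C:[]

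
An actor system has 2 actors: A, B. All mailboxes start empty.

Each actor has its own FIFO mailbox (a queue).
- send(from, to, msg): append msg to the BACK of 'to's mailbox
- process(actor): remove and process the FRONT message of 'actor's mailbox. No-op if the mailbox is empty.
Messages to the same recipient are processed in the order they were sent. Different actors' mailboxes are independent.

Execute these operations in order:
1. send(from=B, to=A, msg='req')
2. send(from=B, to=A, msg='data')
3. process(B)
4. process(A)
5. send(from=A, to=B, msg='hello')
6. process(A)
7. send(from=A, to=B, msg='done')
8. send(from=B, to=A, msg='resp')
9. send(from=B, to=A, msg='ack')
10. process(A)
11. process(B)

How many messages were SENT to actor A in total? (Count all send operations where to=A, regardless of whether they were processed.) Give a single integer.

Answer: 4

Derivation:
After 1 (send(from=B, to=A, msg='req')): A:[req] B:[]
After 2 (send(from=B, to=A, msg='data')): A:[req,data] B:[]
After 3 (process(B)): A:[req,data] B:[]
After 4 (process(A)): A:[data] B:[]
After 5 (send(from=A, to=B, msg='hello')): A:[data] B:[hello]
After 6 (process(A)): A:[] B:[hello]
After 7 (send(from=A, to=B, msg='done')): A:[] B:[hello,done]
After 8 (send(from=B, to=A, msg='resp')): A:[resp] B:[hello,done]
After 9 (send(from=B, to=A, msg='ack')): A:[resp,ack] B:[hello,done]
After 10 (process(A)): A:[ack] B:[hello,done]
After 11 (process(B)): A:[ack] B:[done]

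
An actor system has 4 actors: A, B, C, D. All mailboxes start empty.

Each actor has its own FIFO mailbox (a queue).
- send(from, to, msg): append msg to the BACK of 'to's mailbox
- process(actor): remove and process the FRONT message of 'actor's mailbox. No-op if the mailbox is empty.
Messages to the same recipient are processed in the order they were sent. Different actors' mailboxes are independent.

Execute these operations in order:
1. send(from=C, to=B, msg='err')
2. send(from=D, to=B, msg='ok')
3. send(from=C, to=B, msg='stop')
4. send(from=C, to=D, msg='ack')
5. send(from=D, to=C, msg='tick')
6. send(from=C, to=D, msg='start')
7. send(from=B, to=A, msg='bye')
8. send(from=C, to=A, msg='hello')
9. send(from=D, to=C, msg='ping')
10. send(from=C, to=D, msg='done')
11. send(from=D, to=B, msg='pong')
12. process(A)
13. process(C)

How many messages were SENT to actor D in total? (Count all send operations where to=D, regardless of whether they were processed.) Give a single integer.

Answer: 3

Derivation:
After 1 (send(from=C, to=B, msg='err')): A:[] B:[err] C:[] D:[]
After 2 (send(from=D, to=B, msg='ok')): A:[] B:[err,ok] C:[] D:[]
After 3 (send(from=C, to=B, msg='stop')): A:[] B:[err,ok,stop] C:[] D:[]
After 4 (send(from=C, to=D, msg='ack')): A:[] B:[err,ok,stop] C:[] D:[ack]
After 5 (send(from=D, to=C, msg='tick')): A:[] B:[err,ok,stop] C:[tick] D:[ack]
After 6 (send(from=C, to=D, msg='start')): A:[] B:[err,ok,stop] C:[tick] D:[ack,start]
After 7 (send(from=B, to=A, msg='bye')): A:[bye] B:[err,ok,stop] C:[tick] D:[ack,start]
After 8 (send(from=C, to=A, msg='hello')): A:[bye,hello] B:[err,ok,stop] C:[tick] D:[ack,start]
After 9 (send(from=D, to=C, msg='ping')): A:[bye,hello] B:[err,ok,stop] C:[tick,ping] D:[ack,start]
After 10 (send(from=C, to=D, msg='done')): A:[bye,hello] B:[err,ok,stop] C:[tick,ping] D:[ack,start,done]
After 11 (send(from=D, to=B, msg='pong')): A:[bye,hello] B:[err,ok,stop,pong] C:[tick,ping] D:[ack,start,done]
After 12 (process(A)): A:[hello] B:[err,ok,stop,pong] C:[tick,ping] D:[ack,start,done]
After 13 (process(C)): A:[hello] B:[err,ok,stop,pong] C:[ping] D:[ack,start,done]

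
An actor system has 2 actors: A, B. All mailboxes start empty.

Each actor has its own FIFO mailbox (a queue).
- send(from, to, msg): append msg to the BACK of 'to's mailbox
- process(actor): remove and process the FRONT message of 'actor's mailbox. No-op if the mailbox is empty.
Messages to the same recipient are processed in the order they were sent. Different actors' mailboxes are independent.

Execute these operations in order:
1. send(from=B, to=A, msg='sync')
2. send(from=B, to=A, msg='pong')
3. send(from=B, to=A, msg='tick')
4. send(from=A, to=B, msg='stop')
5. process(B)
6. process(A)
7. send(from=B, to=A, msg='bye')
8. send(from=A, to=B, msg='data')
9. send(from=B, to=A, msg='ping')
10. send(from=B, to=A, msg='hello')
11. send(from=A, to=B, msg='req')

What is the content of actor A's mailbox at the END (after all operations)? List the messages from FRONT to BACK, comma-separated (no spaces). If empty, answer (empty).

Answer: pong,tick,bye,ping,hello

Derivation:
After 1 (send(from=B, to=A, msg='sync')): A:[sync] B:[]
After 2 (send(from=B, to=A, msg='pong')): A:[sync,pong] B:[]
After 3 (send(from=B, to=A, msg='tick')): A:[sync,pong,tick] B:[]
After 4 (send(from=A, to=B, msg='stop')): A:[sync,pong,tick] B:[stop]
After 5 (process(B)): A:[sync,pong,tick] B:[]
After 6 (process(A)): A:[pong,tick] B:[]
After 7 (send(from=B, to=A, msg='bye')): A:[pong,tick,bye] B:[]
After 8 (send(from=A, to=B, msg='data')): A:[pong,tick,bye] B:[data]
After 9 (send(from=B, to=A, msg='ping')): A:[pong,tick,bye,ping] B:[data]
After 10 (send(from=B, to=A, msg='hello')): A:[pong,tick,bye,ping,hello] B:[data]
After 11 (send(from=A, to=B, msg='req')): A:[pong,tick,bye,ping,hello] B:[data,req]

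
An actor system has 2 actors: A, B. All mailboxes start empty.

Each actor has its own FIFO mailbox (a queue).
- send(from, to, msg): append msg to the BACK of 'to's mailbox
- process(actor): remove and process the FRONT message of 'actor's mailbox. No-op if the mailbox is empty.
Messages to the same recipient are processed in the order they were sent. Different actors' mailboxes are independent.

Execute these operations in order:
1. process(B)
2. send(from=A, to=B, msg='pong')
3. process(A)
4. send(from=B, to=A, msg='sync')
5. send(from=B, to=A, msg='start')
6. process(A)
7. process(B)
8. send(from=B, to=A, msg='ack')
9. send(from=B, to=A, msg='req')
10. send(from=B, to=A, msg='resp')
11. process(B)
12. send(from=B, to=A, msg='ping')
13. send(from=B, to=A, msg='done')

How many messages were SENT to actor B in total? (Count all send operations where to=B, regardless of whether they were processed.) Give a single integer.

After 1 (process(B)): A:[] B:[]
After 2 (send(from=A, to=B, msg='pong')): A:[] B:[pong]
After 3 (process(A)): A:[] B:[pong]
After 4 (send(from=B, to=A, msg='sync')): A:[sync] B:[pong]
After 5 (send(from=B, to=A, msg='start')): A:[sync,start] B:[pong]
After 6 (process(A)): A:[start] B:[pong]
After 7 (process(B)): A:[start] B:[]
After 8 (send(from=B, to=A, msg='ack')): A:[start,ack] B:[]
After 9 (send(from=B, to=A, msg='req')): A:[start,ack,req] B:[]
After 10 (send(from=B, to=A, msg='resp')): A:[start,ack,req,resp] B:[]
After 11 (process(B)): A:[start,ack,req,resp] B:[]
After 12 (send(from=B, to=A, msg='ping')): A:[start,ack,req,resp,ping] B:[]
After 13 (send(from=B, to=A, msg='done')): A:[start,ack,req,resp,ping,done] B:[]

Answer: 1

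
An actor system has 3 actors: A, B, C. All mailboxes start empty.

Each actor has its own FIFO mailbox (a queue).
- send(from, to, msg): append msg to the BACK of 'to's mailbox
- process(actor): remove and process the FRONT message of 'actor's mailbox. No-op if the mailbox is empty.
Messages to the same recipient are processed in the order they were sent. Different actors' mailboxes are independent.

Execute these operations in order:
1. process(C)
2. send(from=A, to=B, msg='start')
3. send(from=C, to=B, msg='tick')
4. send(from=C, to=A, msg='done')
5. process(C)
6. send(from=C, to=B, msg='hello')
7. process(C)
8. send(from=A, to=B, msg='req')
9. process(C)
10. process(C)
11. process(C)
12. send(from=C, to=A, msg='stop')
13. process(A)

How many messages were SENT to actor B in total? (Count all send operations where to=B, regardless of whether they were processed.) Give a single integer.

Answer: 4

Derivation:
After 1 (process(C)): A:[] B:[] C:[]
After 2 (send(from=A, to=B, msg='start')): A:[] B:[start] C:[]
After 3 (send(from=C, to=B, msg='tick')): A:[] B:[start,tick] C:[]
After 4 (send(from=C, to=A, msg='done')): A:[done] B:[start,tick] C:[]
After 5 (process(C)): A:[done] B:[start,tick] C:[]
After 6 (send(from=C, to=B, msg='hello')): A:[done] B:[start,tick,hello] C:[]
After 7 (process(C)): A:[done] B:[start,tick,hello] C:[]
After 8 (send(from=A, to=B, msg='req')): A:[done] B:[start,tick,hello,req] C:[]
After 9 (process(C)): A:[done] B:[start,tick,hello,req] C:[]
After 10 (process(C)): A:[done] B:[start,tick,hello,req] C:[]
After 11 (process(C)): A:[done] B:[start,tick,hello,req] C:[]
After 12 (send(from=C, to=A, msg='stop')): A:[done,stop] B:[start,tick,hello,req] C:[]
After 13 (process(A)): A:[stop] B:[start,tick,hello,req] C:[]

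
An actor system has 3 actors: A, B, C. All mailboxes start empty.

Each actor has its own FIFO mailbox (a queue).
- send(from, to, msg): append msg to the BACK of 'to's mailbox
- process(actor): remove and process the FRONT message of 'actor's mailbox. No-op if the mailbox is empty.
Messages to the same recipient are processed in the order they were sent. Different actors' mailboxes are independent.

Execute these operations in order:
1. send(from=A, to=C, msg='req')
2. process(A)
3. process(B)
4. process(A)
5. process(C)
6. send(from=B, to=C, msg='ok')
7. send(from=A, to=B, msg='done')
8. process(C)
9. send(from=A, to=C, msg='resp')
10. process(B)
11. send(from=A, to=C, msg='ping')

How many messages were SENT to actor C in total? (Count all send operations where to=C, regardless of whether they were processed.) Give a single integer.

Answer: 4

Derivation:
After 1 (send(from=A, to=C, msg='req')): A:[] B:[] C:[req]
After 2 (process(A)): A:[] B:[] C:[req]
After 3 (process(B)): A:[] B:[] C:[req]
After 4 (process(A)): A:[] B:[] C:[req]
After 5 (process(C)): A:[] B:[] C:[]
After 6 (send(from=B, to=C, msg='ok')): A:[] B:[] C:[ok]
After 7 (send(from=A, to=B, msg='done')): A:[] B:[done] C:[ok]
After 8 (process(C)): A:[] B:[done] C:[]
After 9 (send(from=A, to=C, msg='resp')): A:[] B:[done] C:[resp]
After 10 (process(B)): A:[] B:[] C:[resp]
After 11 (send(from=A, to=C, msg='ping')): A:[] B:[] C:[resp,ping]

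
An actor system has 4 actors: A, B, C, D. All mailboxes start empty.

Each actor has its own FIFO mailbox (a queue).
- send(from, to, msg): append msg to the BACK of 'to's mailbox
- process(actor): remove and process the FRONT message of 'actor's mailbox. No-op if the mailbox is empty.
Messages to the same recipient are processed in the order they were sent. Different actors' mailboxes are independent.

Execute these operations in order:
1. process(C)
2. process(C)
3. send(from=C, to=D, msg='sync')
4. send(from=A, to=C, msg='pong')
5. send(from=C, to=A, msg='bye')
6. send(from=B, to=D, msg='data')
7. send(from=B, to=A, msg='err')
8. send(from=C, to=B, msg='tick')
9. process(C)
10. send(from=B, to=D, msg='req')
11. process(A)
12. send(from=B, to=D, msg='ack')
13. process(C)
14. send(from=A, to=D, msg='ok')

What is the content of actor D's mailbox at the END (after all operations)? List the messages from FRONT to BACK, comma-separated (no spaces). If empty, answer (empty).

Answer: sync,data,req,ack,ok

Derivation:
After 1 (process(C)): A:[] B:[] C:[] D:[]
After 2 (process(C)): A:[] B:[] C:[] D:[]
After 3 (send(from=C, to=D, msg='sync')): A:[] B:[] C:[] D:[sync]
After 4 (send(from=A, to=C, msg='pong')): A:[] B:[] C:[pong] D:[sync]
After 5 (send(from=C, to=A, msg='bye')): A:[bye] B:[] C:[pong] D:[sync]
After 6 (send(from=B, to=D, msg='data')): A:[bye] B:[] C:[pong] D:[sync,data]
After 7 (send(from=B, to=A, msg='err')): A:[bye,err] B:[] C:[pong] D:[sync,data]
After 8 (send(from=C, to=B, msg='tick')): A:[bye,err] B:[tick] C:[pong] D:[sync,data]
After 9 (process(C)): A:[bye,err] B:[tick] C:[] D:[sync,data]
After 10 (send(from=B, to=D, msg='req')): A:[bye,err] B:[tick] C:[] D:[sync,data,req]
After 11 (process(A)): A:[err] B:[tick] C:[] D:[sync,data,req]
After 12 (send(from=B, to=D, msg='ack')): A:[err] B:[tick] C:[] D:[sync,data,req,ack]
After 13 (process(C)): A:[err] B:[tick] C:[] D:[sync,data,req,ack]
After 14 (send(from=A, to=D, msg='ok')): A:[err] B:[tick] C:[] D:[sync,data,req,ack,ok]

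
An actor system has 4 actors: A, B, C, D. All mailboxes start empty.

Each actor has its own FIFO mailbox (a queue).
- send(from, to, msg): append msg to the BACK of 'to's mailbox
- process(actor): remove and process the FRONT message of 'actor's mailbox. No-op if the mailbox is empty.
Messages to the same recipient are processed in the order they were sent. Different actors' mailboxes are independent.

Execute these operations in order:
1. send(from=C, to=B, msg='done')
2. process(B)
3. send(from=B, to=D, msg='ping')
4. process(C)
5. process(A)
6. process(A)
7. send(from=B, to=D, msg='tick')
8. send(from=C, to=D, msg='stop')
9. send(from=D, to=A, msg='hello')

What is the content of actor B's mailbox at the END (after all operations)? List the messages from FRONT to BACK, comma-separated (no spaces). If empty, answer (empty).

After 1 (send(from=C, to=B, msg='done')): A:[] B:[done] C:[] D:[]
After 2 (process(B)): A:[] B:[] C:[] D:[]
After 3 (send(from=B, to=D, msg='ping')): A:[] B:[] C:[] D:[ping]
After 4 (process(C)): A:[] B:[] C:[] D:[ping]
After 5 (process(A)): A:[] B:[] C:[] D:[ping]
After 6 (process(A)): A:[] B:[] C:[] D:[ping]
After 7 (send(from=B, to=D, msg='tick')): A:[] B:[] C:[] D:[ping,tick]
After 8 (send(from=C, to=D, msg='stop')): A:[] B:[] C:[] D:[ping,tick,stop]
After 9 (send(from=D, to=A, msg='hello')): A:[hello] B:[] C:[] D:[ping,tick,stop]

Answer: (empty)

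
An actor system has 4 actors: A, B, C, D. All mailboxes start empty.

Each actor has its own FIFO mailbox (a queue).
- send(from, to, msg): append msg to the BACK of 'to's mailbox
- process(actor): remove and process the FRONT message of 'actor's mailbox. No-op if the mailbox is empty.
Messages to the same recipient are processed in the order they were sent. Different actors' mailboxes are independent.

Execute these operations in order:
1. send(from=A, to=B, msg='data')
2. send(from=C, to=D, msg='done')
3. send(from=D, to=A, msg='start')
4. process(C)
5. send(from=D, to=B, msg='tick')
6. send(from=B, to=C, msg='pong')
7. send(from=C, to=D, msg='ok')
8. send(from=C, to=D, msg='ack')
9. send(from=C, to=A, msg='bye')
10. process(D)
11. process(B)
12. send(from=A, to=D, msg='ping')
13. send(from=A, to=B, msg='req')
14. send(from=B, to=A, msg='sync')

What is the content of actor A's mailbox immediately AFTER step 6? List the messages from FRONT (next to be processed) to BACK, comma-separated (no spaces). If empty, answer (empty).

After 1 (send(from=A, to=B, msg='data')): A:[] B:[data] C:[] D:[]
After 2 (send(from=C, to=D, msg='done')): A:[] B:[data] C:[] D:[done]
After 3 (send(from=D, to=A, msg='start')): A:[start] B:[data] C:[] D:[done]
After 4 (process(C)): A:[start] B:[data] C:[] D:[done]
After 5 (send(from=D, to=B, msg='tick')): A:[start] B:[data,tick] C:[] D:[done]
After 6 (send(from=B, to=C, msg='pong')): A:[start] B:[data,tick] C:[pong] D:[done]

start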